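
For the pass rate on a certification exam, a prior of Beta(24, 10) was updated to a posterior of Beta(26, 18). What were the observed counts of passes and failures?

2 passes and 8 failures

Beta is conjugate to the binomial likelihood: posterior = Beta(a+s, b+f).
Match parameters: s=26−24=2, f=18−10=8.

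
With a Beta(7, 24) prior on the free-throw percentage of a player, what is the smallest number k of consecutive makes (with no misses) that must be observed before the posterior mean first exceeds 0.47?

After k makes and 0 misses the posterior is Beta(7+k, 24), with mean (7+k)/(7+24+k).
Set (7+k)/(31+k) > 0.47 and solve: k > (0.47·31 − 7)/(1 − 0.47) = 14.283.
The smallest integer exceeding 14.283 is 15.

k = 15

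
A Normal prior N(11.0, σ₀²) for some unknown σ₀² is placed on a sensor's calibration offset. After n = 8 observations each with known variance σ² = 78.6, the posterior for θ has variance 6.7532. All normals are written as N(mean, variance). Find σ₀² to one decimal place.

σ₀² = 21.6

For the Normal–Normal model with known σ², precisions add: τ_n = τ₀ + n/σ².
So 1/σ₀² = 1/6.7532 − 8/78.6 = 0.148078 − 0.101781 = 0.046297.
Hence σ₀² = 1/0.046297 ≈ 21.6.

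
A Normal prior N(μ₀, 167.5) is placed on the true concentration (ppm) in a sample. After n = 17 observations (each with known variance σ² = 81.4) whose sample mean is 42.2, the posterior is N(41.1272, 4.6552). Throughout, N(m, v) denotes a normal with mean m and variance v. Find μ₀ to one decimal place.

With known observation variance, the Normal–Normal posterior has precision τ_n = τ₀ + n/σ² and mean μ_n = (τ₀μ₀ + (n/σ²)x̄)/τ_n.
Here τ₀ = 1/167.5 = 0.005970 and τ_data = 17/81.4 = 0.208845, so τ_n = 0.214815.
Rearranging for μ₀: μ₀ = (μ_n·τ_n − τ_data·x̄)/τ₀ = (41.1272·0.214815 − 0.208845·42.2) / 0.005970 = 0.021480/0.005970 ≈ 3.6.

μ₀ = 3.6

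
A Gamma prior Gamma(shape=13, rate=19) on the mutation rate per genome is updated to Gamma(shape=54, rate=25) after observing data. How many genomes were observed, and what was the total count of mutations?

Gamma–Poisson conjugacy: posterior shape = α + Σxᵢ, posterior rate = β + n.
Matching: Σxᵢ = 54 − 13 = 41 and n = 25 − 19 = 6.

n = 6 genomes with total 41 mutations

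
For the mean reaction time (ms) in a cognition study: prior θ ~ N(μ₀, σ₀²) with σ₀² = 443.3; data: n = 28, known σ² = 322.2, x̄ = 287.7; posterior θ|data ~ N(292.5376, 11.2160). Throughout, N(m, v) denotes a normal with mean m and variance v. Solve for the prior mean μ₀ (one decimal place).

The posterior mean is a precision-weighted average: μ_n = (τ₀μ₀ + τ_data·x̄)/(τ₀+τ_data), with τ₀=1/σ₀² and τ_data=n/σ².
Here τ₀ = 1/443.3 = 0.002256 and τ_data = 28/322.2 = 0.086903, so τ_n = 0.089159.
Rearranging for μ₀: μ₀ = (μ_n·τ_n − τ_data·x̄)/τ₀ = (292.5376·0.089159 − 0.086903·287.7) / 0.002256 = 1.080367/0.002256 ≈ 478.9.

μ₀ = 478.9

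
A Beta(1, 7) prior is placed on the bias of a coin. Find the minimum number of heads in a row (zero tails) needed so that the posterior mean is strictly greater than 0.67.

k = 14

After k heads and 0 tails the posterior is Beta(1+k, 7), with mean (1+k)/(1+7+k).
Set (1+k)/(8+k) > 0.67 and solve: k > (0.67·8 − 1)/(1 − 0.67) = 13.212.
The smallest integer exceeding 13.212 is 14, and checking k=14: (15)/(22) = 0.6818 > 0.67.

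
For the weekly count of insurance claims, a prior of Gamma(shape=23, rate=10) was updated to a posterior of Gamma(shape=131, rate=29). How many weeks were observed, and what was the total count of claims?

n = 19 weeks with total 108 claims

A Gamma(α, β) prior (rate parametrization) on a Poisson rate with n observations summing to S gives posterior Gamma(α+S, β+n).
Matching: Σxᵢ = 131 − 23 = 108 and n = 29 − 10 = 19.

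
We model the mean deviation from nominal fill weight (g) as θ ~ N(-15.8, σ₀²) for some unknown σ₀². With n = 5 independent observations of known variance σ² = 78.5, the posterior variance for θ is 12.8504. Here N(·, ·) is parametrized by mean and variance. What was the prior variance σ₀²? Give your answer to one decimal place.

For the Normal–Normal model with known σ², precisions add: τ_n = τ₀ + n/σ².
So 1/σ₀² = 1/12.8504 − 5/78.5 = 0.077819 − 0.063694 = 0.014125.
Hence σ₀² = 1/0.014125 ≈ 70.8.

σ₀² = 70.8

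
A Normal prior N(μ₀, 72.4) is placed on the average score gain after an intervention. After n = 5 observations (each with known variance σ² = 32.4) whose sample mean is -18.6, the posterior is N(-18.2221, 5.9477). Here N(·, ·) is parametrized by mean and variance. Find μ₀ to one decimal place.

The posterior mean is a precision-weighted average: μ_n = (τ₀μ₀ + τ_data·x̄)/(τ₀+τ_data), with τ₀=1/σ₀² and τ_data=n/σ².
Here τ₀ = 1/72.4 = 0.013812 and τ_data = 5/32.4 = 0.154321, so τ_n = 0.168133.
Rearranging for μ₀: μ₀ = (μ_n·τ_n − τ_data·x̄)/τ₀ = (-18.2221·0.168133 − 0.154321·-18.6) / 0.013812 = -0.193366/0.013812 ≈ -14.0.

μ₀ = -14.0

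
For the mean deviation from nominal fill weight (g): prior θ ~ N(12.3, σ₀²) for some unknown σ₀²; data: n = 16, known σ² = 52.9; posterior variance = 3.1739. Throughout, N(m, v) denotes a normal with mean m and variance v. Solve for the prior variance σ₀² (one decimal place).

For the Normal–Normal model with known σ², precisions add: τ_n = τ₀ + n/σ².
So 1/σ₀² = 1/3.1739 − 16/52.9 = 0.315070 − 0.302457 = 0.012613.
Hence σ₀² = 1/0.012613 ≈ 79.3.

σ₀² = 79.3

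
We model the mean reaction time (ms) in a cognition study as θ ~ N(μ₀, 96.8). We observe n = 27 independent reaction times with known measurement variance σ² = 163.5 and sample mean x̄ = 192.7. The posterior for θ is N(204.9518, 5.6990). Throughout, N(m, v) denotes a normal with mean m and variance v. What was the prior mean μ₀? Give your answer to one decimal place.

With known observation variance, the Normal–Normal posterior has precision τ_n = τ₀ + n/σ² and mean μ_n = (τ₀μ₀ + (n/σ²)x̄)/τ_n.
Here τ₀ = 1/96.8 = 0.010331 and τ_data = 27/163.5 = 0.165138, so τ_n = 0.175469.
Rearranging for μ₀: μ₀ = (μ_n·τ_n − τ_data·x̄)/τ₀ = (204.9518·0.175469 − 0.165138·192.7) / 0.010331 = 4.140595/0.010331 ≈ 400.8.

μ₀ = 400.8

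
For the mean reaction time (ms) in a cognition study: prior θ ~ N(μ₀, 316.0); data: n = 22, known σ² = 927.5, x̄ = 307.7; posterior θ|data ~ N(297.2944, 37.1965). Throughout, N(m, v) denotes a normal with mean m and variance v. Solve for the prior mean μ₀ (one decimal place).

The posterior mean is a precision-weighted average: μ_n = (τ₀μ₀ + τ_data·x̄)/(τ₀+τ_data), with τ₀=1/σ₀² and τ_data=n/σ².
Here τ₀ = 1/316.0 = 0.003165 and τ_data = 22/927.5 = 0.023720, so τ_n = 0.026885.
Rearranging for μ₀: μ₀ = (μ_n·τ_n − τ_data·x̄)/τ₀ = (297.2944·0.026885 − 0.023720·307.7) / 0.003165 = 0.694116/0.003165 ≈ 219.3.

μ₀ = 219.3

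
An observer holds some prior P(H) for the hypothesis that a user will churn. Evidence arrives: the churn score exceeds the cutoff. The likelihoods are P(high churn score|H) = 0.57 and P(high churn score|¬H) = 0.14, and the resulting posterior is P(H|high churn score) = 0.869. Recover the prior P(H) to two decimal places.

Bayes' rule in odds form gives O(H|E) = O(H)·[P(E|H)/P(E|¬H)], hence O(H) = O(H|E)/LR.
Posterior odds = 0.869/(1−0.869) = 6.6336. LR = 0.57/0.14 = 4.0714.
Prior odds = 6.6336/4.0714 = 1.6293, so P(H) = 1.6293/(1+1.6293) ≈ 0.62.

P(H) = 0.62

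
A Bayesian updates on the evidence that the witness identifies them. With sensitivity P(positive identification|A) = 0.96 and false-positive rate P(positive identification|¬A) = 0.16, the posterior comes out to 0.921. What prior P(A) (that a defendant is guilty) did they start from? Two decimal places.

In odds form, posterior odds = prior odds × likelihood ratio, so prior odds = posterior odds ÷ LR.
Posterior odds = 0.921/(1−0.921) = 11.6582. LR = 0.96/0.16 = 6.0000.
Prior odds = 11.6582/6.0000 = 1.9430, so P(A) = 1.9430/(1+1.9430) ≈ 0.66.

P(A) = 0.66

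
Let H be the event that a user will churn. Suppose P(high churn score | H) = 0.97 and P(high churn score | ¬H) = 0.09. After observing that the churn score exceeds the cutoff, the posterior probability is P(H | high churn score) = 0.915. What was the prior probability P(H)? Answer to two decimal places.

P(H) = 0.50

In odds form, posterior odds = prior odds × likelihood ratio, so prior odds = posterior odds ÷ LR.
Posterior odds = 0.915/(1−0.915) = 10.7647. LR = 0.97/0.09 = 10.7778.
Prior odds = 10.7647/10.7778 = 0.9988, so P(H) = 0.9988/(1+0.9988) ≈ 0.50.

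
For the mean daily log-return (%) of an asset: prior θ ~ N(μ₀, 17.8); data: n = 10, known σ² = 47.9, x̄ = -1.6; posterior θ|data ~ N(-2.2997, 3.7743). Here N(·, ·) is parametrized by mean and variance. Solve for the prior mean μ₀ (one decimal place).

μ₀ = -4.9

The posterior mean is a precision-weighted average: μ_n = (τ₀μ₀ + τ_data·x̄)/(τ₀+τ_data), with τ₀=1/σ₀² and τ_data=n/σ².
Here τ₀ = 1/17.8 = 0.056180 and τ_data = 10/47.9 = 0.208768, so τ_n = 0.264948.
Rearranging for μ₀: μ₀ = (μ_n·τ_n − τ_data·x̄)/τ₀ = (-2.2997·0.264948 − 0.208768·-1.6) / 0.056180 = -0.275272/0.056180 ≈ -4.9.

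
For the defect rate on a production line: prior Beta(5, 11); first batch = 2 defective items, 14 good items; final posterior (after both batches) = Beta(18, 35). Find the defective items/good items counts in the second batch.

Sequential conjugate updates are equivalent to a single update on the pooled data, so total successes = posterior α − prior α and total failures = posterior β − prior β.
Total across both batches: 18−5=13 defective items, 35−11=24 good items.
Subtract the first batch: 13−2=11 defective items and 24−14=10 good items.

11 defective items and 10 good items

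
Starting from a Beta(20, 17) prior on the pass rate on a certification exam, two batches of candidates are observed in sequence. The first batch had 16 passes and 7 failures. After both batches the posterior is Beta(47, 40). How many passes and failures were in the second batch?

Because Beta–binomial updating is additive in the counts, the combined data contributed (α_post−α_prior, β_post−β_prior) successes and failures.
Total across both batches: 47−20=27 passes, 40−17=23 failures.
Subtract the first batch: 27−16=11 passes and 23−7=16 failures.

11 passes and 16 failures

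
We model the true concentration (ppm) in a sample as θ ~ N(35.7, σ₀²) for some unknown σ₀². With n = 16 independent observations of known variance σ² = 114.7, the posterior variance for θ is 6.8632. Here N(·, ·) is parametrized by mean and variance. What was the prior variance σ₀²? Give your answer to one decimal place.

Posterior precision equals prior precision plus data precision: 1/σ_n² = 1/σ₀² + n/σ².
So 1/σ₀² = 1/6.8632 − 16/114.7 = 0.145705 − 0.139494 = 0.006211.
Hence σ₀² = 1/0.006211 ≈ 161.0.

σ₀² = 161.0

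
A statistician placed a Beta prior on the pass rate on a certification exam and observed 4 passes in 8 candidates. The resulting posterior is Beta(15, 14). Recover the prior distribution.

Beta(11, 10)

Under Beta–binomial conjugacy the posterior parameters are (a+s, b+f).
Subtract the data counts: 15−4=11, 14−4=10.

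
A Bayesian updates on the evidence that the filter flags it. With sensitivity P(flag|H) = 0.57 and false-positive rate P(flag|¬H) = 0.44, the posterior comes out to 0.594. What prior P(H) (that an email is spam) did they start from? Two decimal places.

In odds form, posterior odds = prior odds × likelihood ratio, so prior odds = posterior odds ÷ LR.
Posterior odds = 0.594/(1−0.594) = 1.4631. LR = 0.57/0.44 = 1.2955.
Prior odds = 1.4631/1.2955 = 1.1294, so P(H) = 1.1294/(1+1.1294) ≈ 0.53.

P(H) = 0.53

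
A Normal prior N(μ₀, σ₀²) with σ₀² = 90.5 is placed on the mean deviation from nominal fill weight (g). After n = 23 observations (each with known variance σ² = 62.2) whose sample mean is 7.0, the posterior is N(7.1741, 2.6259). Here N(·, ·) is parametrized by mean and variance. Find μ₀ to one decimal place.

The posterior mean is a precision-weighted average: μ_n = (τ₀μ₀ + τ_data·x̄)/(τ₀+τ_data), with τ₀=1/σ₀² and τ_data=n/σ².
Here τ₀ = 1/90.5 = 0.011050 and τ_data = 23/62.2 = 0.369775, so τ_n = 0.380825.
Rearranging for μ₀: μ₀ = (μ_n·τ_n − τ_data·x̄)/τ₀ = (7.1741·0.380825 − 0.369775·7.0) / 0.011050 = 0.143652/0.011050 ≈ 13.0.

μ₀ = 13.0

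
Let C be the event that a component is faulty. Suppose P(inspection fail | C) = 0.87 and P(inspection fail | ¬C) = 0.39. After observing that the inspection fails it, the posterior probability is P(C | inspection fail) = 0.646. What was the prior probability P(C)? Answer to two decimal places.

In odds form, posterior odds = prior odds × likelihood ratio, so prior odds = posterior odds ÷ LR.
Posterior odds = 0.646/(1−0.646) = 1.8249. LR = 0.87/0.39 = 2.2308.
Prior odds = 1.8249/2.2308 = 0.8180, so P(C) = 0.8180/(1+0.8180) ≈ 0.45.

P(C) = 0.45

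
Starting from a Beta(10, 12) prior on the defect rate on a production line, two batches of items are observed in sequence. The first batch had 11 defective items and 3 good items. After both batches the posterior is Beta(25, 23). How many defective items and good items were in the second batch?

Sequential conjugate updates are equivalent to a single update on the pooled data, so total successes = posterior α − prior α and total failures = posterior β − prior β.
Total across both batches: 25−10=15 defective items, 23−12=11 good items.
Subtract the first batch: 15−11=4 defective items and 11−3=8 good items.

4 defective items and 8 good items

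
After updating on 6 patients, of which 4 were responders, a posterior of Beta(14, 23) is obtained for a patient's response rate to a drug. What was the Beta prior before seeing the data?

A Beta(a, b) prior with s successes and f failures in binomial data gives a Beta(a+s, b+f) posterior.
So a = 14 − 4 = 10 and b = 23 − 2 = 21.

Beta(10, 21)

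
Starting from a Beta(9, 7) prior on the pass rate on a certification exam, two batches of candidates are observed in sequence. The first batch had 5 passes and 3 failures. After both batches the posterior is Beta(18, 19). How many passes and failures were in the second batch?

4 passes and 9 failures

Because Beta–binomial updating is additive in the counts, the combined data contributed (α_post−α_prior, β_post−β_prior) successes and failures.
Total across both batches: 18−9=9 passes, 19−7=12 failures.
Subtract the first batch: 9−5=4 passes and 12−3=9 failures.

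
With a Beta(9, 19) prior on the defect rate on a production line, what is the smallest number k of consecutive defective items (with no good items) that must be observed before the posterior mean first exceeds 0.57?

After k defective items and 0 good items the posterior is Beta(9+k, 19), with mean (9+k)/(9+19+k).
Set (9+k)/(28+k) > 0.57 and solve: k > (0.57·28 − 9)/(1 − 0.57) = 16.186.
The smallest integer exceeding 16.186 is 17, and checking k=17: (26)/(45) = 0.5778 > 0.57.

k = 17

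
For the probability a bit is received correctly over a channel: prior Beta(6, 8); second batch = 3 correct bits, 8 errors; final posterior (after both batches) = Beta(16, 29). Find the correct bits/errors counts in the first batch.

7 correct bits and 13 errors

Because Beta–binomial updating is additive in the counts, the combined data contributed (α_post−α_prior, β_post−β_prior) successes and failures.
Total across both batches: 16−6=10 correct bits, 29−8=21 errors.
Subtract the second batch: 10−3=7 correct bits and 21−8=13 errors.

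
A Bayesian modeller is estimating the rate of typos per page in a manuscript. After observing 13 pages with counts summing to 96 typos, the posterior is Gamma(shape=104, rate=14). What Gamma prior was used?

Gamma(shape=8, rate=1)

A Gamma(α, β) prior (rate parametrization) on a Poisson rate with n observations summing to S gives posterior Gamma(α+S, β+n).
So α = 104 − 96 = 8 and β = 14 − 13 = 1.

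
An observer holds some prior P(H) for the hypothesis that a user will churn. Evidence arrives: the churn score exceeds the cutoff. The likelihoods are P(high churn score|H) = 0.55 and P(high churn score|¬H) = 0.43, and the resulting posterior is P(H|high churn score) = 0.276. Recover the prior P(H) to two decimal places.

Bayes' rule in odds form gives O(H|E) = O(H)·[P(E|H)/P(E|¬H)], hence O(H) = O(H|E)/LR.
Posterior odds = 0.276/(1−0.276) = 0.3812. LR = 0.55/0.43 = 1.2791.
Prior odds = 0.3812/1.2791 = 0.2980, so P(H) = 0.2980/(1+0.2980) ≈ 0.23.

P(H) = 0.23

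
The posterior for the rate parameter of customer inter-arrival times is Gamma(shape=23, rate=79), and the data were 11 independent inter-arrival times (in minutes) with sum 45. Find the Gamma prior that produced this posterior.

Gamma(shape=12, rate=34)

For an exponential likelihood with a Gamma(α, β) prior on the rate, n observations with total T give posterior Gamma(α+n, β+T).
So α = 23 − 11 = 12 and β = 79 − 45 = 34.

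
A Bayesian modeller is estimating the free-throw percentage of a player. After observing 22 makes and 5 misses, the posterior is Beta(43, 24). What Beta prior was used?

Beta is conjugate to the binomial likelihood: posterior = Beta(α+s, β+f).
So α = 43 − 22 = 21 and β = 24 − 5 = 19.

Beta(21, 19)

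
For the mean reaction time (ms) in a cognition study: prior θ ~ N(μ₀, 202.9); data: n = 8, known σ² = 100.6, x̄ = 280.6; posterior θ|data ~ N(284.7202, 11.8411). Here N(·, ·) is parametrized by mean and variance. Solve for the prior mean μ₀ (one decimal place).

μ₀ = 351.2

With known observation variance, the Normal–Normal posterior has precision τ_n = τ₀ + n/σ² and mean μ_n = (τ₀μ₀ + (n/σ²)x̄)/τ_n.
Here τ₀ = 1/202.9 = 0.004929 and τ_data = 8/100.6 = 0.079523, so τ_n = 0.084452.
Rearranging for μ₀: μ₀ = (μ_n·τ_n − τ_data·x̄)/τ₀ = (284.7202·0.084452 − 0.079523·280.6) / 0.004929 = 1.731037/0.004929 ≈ 351.2.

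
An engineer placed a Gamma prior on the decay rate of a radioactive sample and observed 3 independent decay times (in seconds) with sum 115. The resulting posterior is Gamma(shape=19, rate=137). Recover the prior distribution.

Gamma–exponential conjugacy: posterior shape = α + n, posterior rate = β + Σtᵢ.
So α = 19 − 3 = 16 and β = 137 − 115 = 22.

Gamma(shape=16, rate=22)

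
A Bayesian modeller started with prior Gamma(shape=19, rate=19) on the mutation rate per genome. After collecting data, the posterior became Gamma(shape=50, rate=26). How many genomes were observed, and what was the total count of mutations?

Gamma–Poisson conjugacy: posterior shape = α + Σxᵢ, posterior rate = β + n.
Matching: Σxᵢ = 50 − 19 = 31 and n = 26 − 19 = 7.

n = 7 genomes with total 31 mutations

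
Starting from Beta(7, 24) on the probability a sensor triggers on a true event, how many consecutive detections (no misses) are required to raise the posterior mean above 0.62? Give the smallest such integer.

k = 33

After k detections and 0 misses the posterior is Beta(7+k, 24), with mean (7+k)/(7+24+k).
Set (7+k)/(31+k) > 0.62 and solve: k > (0.62·31 − 7)/(1 − 0.62) = 32.158.
The smallest integer exceeding 32.158 is 33, and checking k=33: (40)/(64) = 0.6250 > 0.62.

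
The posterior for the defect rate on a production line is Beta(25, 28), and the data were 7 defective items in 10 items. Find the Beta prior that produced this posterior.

Under Beta–binomial conjugacy the posterior parameters are (a+s, b+f).
So a = 25 − 7 = 18 and b = 28 − 3 = 25.

Beta(18, 25)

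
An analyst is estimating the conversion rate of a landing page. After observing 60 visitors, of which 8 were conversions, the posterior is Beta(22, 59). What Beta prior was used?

Beta(14, 7)

Beta is conjugate to the binomial likelihood: posterior = Beta(α+s, β+f).
So α = 22 − 8 = 14 and β = 59 − 52 = 7.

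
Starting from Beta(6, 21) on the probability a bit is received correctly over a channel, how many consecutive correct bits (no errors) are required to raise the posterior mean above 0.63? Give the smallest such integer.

After k correct bits and 0 errors the posterior is Beta(6+k, 21), with mean (6+k)/(6+21+k).
Set (6+k)/(27+k) > 0.63 and solve: k > (0.63·27 − 6)/(1 − 0.63) = 29.757.
The smallest integer exceeding 29.757 is 30.

k = 30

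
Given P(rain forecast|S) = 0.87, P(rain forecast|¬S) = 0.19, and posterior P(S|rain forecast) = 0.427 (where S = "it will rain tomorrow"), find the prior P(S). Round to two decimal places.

Bayes' rule in odds form gives O(S|E) = O(S)·[P(E|S)/P(E|¬S)], hence O(S) = O(S|E)/LR.
Posterior odds = 0.427/(1−0.427) = 0.7452. LR = 0.87/0.19 = 4.5789.
Prior odds = 0.7452/4.5789 = 0.1627, so P(S) = 0.1627/(1+0.1627) ≈ 0.14.

P(S) = 0.14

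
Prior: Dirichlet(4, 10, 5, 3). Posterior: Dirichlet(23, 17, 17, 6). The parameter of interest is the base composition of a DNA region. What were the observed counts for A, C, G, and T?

For a Dirichlet(α) prior with multinomial counts c, the posterior is Dirichlet(α + c) componentwise.
Counts are posterior − prior componentwise: 23−4=19, 17−10=7, 17−5=12, 6−3=3.

counts (19, 7, 12, 3)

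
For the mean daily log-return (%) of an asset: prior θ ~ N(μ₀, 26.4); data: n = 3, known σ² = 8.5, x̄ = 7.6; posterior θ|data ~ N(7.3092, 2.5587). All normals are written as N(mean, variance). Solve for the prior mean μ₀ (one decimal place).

μ₀ = 4.6

With known observation variance, the Normal–Normal posterior has precision τ_n = τ₀ + n/σ² and mean μ_n = (τ₀μ₀ + (n/σ²)x̄)/τ_n.
Here τ₀ = 1/26.4 = 0.037879 and τ_data = 3/8.5 = 0.352941, so τ_n = 0.390820.
Rearranging for μ₀: μ₀ = (μ_n·τ_n − τ_data·x̄)/τ₀ = (7.3092·0.390820 − 0.352941·7.6) / 0.037879 = 0.174230/0.037879 ≈ 4.6.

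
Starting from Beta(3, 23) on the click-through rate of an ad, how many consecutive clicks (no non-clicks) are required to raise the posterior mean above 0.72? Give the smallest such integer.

k = 57

After k clicks and 0 non-clicks the posterior is Beta(3+k, 23), with mean (3+k)/(3+23+k).
Set (3+k)/(26+k) > 0.72 and solve: k > (0.72·26 − 3)/(1 − 0.72) = 56.143.
The smallest integer exceeding 56.143 is 57, and checking k=57: (60)/(83) = 0.7229 > 0.72.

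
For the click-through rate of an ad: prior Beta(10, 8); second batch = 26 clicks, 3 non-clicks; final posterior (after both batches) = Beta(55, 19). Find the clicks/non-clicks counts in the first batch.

Sequential conjugate updates are equivalent to a single update on the pooled data, so total successes = posterior α − prior α and total failures = posterior β − prior β.
Total across both batches: 55−10=45 clicks, 19−8=11 non-clicks.
Subtract the second batch: 45−26=19 clicks and 11−3=8 non-clicks.

19 clicks and 8 non-clicks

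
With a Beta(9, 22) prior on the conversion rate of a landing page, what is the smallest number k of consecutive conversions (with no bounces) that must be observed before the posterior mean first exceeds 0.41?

k = 7

After k conversions and 0 bounces the posterior is Beta(9+k, 22), with mean (9+k)/(9+22+k).
Set (9+k)/(31+k) > 0.41 and solve: k > (0.41·31 − 9)/(1 − 0.41) = 6.288.
The smallest integer exceeding 6.288 is 7.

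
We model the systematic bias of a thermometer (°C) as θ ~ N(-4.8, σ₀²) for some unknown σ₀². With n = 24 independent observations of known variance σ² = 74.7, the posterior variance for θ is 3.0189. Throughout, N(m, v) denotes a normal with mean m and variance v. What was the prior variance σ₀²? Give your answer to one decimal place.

Posterior precision equals prior precision plus data precision: 1/σ_n² = 1/σ₀² + n/σ².
So 1/σ₀² = 1/3.0189 − 24/74.7 = 0.331246 − 0.321285 = 0.009961.
Hence σ₀² = 1/0.009961 ≈ 100.4.

σ₀² = 100.4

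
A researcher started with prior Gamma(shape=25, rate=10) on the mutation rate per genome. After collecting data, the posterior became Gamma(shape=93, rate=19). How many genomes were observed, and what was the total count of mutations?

A Gamma(α, β) prior (rate parametrization) on a Poisson rate with n observations summing to S gives posterior Gamma(α+S, β+n).
Matching: Σxᵢ = 93 − 25 = 68 and n = 19 − 10 = 9.

n = 9 genomes with total 68 mutations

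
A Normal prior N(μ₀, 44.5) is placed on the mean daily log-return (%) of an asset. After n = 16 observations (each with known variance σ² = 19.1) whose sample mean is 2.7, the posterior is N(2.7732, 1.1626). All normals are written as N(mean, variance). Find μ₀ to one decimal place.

With known observation variance, the Normal–Normal posterior has precision τ_n = τ₀ + n/σ² and mean μ_n = (τ₀μ₀ + (n/σ²)x̄)/τ_n.
Here τ₀ = 1/44.5 = 0.022472 and τ_data = 16/19.1 = 0.837696, so τ_n = 0.860168.
Rearranging for μ₀: μ₀ = (μ_n·τ_n − τ_data·x̄)/τ₀ = (2.7732·0.860168 − 0.837696·2.7) / 0.022472 = 0.123639/0.022472 ≈ 5.5.

μ₀ = 5.5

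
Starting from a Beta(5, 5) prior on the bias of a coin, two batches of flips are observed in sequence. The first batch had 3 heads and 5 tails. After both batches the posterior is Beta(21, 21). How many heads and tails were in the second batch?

Because Beta–binomial updating is additive in the counts, the combined data contributed (α_post−α_prior, β_post−β_prior) successes and failures.
Total across both batches: 21−5=16 heads, 21−5=16 tails.
Subtract the first batch: 16−3=13 heads and 16−5=11 tails.

13 heads and 11 tails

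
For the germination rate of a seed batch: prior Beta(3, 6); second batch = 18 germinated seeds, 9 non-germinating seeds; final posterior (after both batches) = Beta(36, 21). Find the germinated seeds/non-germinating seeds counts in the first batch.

15 germinated seeds and 6 non-germinating seeds

Because Beta–binomial updating is additive in the counts, the combined data contributed (α_post−α_prior, β_post−β_prior) successes and failures.
Total across both batches: 36−3=33 germinated seeds, 21−6=15 non-germinating seeds.
Subtract the second batch: 33−18=15 germinated seeds and 15−9=6 non-germinating seeds.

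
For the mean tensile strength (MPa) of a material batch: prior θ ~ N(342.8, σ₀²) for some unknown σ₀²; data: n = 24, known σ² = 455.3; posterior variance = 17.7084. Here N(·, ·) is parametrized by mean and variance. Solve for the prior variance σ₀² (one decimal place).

Posterior precision equals prior precision plus data precision: 1/σ_n² = 1/σ₀² + n/σ².
So 1/σ₀² = 1/17.7084 − 24/455.3 = 0.056470 − 0.052712 = 0.003758.
Hence σ₀² = 1/0.003758 ≈ 266.1.

σ₀² = 266.1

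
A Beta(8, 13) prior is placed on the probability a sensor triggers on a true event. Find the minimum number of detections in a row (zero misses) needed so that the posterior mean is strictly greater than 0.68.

k = 20

After k detections and 0 misses the posterior is Beta(8+k, 13), with mean (8+k)/(8+13+k).
Set (8+k)/(21+k) > 0.68 and solve: k > (0.68·21 − 8)/(1 − 0.68) = 19.625.
The smallest integer exceeding 19.625 is 20, and checking k=20: (28)/(41) = 0.6829 > 0.68.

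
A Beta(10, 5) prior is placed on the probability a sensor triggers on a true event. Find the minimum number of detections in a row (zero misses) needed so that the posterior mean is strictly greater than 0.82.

After k detections and 0 misses the posterior is Beta(10+k, 5), with mean (10+k)/(10+5+k).
Set (10+k)/(15+k) > 0.82 and solve: k > (0.82·15 − 10)/(1 − 0.82) = 12.778.
The smallest integer exceeding 12.778 is 13, and checking k=13: (23)/(28) = 0.8214 > 0.82.

k = 13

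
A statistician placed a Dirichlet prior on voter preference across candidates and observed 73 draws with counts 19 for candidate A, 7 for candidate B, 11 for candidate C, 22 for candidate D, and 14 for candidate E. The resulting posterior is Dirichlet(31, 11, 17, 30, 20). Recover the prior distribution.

For a Dirichlet(α) prior with multinomial counts c, the posterior is Dirichlet(α + c) componentwise.
Subtract each count from the matching posterior parameter: 31−19=12, 11−7=4, 17−11=6, 30−22=8, 20−14=6.

Dirichlet(12, 4, 6, 8, 6)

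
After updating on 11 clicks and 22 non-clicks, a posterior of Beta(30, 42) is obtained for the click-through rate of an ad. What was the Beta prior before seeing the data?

Under Beta–binomial conjugacy the posterior parameters are (α+s, β+f).
Subtract the data counts: 30−11=19, 42−22=20.

Beta(19, 20)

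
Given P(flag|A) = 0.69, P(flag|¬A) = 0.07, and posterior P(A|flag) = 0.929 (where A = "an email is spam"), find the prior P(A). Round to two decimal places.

P(A) = 0.57

Bayes' rule in odds form gives O(A|E) = O(A)·[P(E|A)/P(E|¬A)], hence O(A) = O(A|E)/LR.
Posterior odds = 0.929/(1−0.929) = 13.0845. LR = 0.69/0.07 = 9.8571.
Prior odds = 13.0845/9.8571 = 1.3274, so P(A) = 1.3274/(1+1.3274) ≈ 0.57.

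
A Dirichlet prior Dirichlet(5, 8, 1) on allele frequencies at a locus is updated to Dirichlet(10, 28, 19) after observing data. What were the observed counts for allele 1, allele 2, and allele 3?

counts (5, 20, 18)

For a Dirichlet(α) prior with multinomial counts c, the posterior is Dirichlet(α + c) componentwise.
Counts are posterior − prior componentwise: 10−5=5, 28−8=20, 19−1=18.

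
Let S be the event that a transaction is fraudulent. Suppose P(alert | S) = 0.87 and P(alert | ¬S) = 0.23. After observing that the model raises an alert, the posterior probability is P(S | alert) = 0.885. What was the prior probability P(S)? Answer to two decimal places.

P(S) = 0.67

Bayes' rule in odds form gives O(S|E) = O(S)·[P(E|S)/P(E|¬S)], hence O(S) = O(S|E)/LR.
Posterior odds = 0.885/(1−0.885) = 7.6957. LR = 0.87/0.23 = 3.7826.
Prior odds = 7.6957/3.7826 = 2.0345, so P(S) = 2.0345/(1+2.0345) ≈ 0.67.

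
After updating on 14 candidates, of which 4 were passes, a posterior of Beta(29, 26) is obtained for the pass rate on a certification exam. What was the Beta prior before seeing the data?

A Beta(a, b) prior with s successes and f failures in binomial data gives a Beta(a+s, b+f) posterior.
So a = 29 − 4 = 25 and b = 26 − 10 = 16.

Beta(25, 16)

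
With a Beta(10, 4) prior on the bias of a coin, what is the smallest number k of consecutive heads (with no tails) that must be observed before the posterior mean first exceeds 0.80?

k = 7

After k heads and 0 tails the posterior is Beta(10+k, 4), with mean (10+k)/(10+4+k).
Set (10+k)/(14+k) > 0.80 and solve: k > (0.80·14 − 10)/(1 − 0.80) = 6.000.
The smallest integer exceeding 6.000 is 7, and checking k=7: (17)/(21) = 0.8095 > 0.80.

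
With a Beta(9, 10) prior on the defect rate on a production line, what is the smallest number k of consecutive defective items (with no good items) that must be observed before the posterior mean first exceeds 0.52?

After k defective items and 0 good items the posterior is Beta(9+k, 10), with mean (9+k)/(9+10+k).
Set (9+k)/(19+k) > 0.52 and solve: k > (0.52·19 − 9)/(1 − 0.52) = 1.833.
The smallest integer exceeding 1.833 is 2, and checking k=2: (11)/(21) = 0.5238 > 0.52.

k = 2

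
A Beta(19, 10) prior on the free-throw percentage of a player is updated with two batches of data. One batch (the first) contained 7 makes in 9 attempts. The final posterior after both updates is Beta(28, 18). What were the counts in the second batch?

2 makes and 6 misses

Because Beta–binomial updating is additive in the counts, the combined data contributed (α_post−α_prior, β_post−β_prior) successes and failures.
Total across both batches: 28−19=9 makes, 18−10=8 misses.
Subtract the first batch: 9−7=2 makes and 8−2=6 misses.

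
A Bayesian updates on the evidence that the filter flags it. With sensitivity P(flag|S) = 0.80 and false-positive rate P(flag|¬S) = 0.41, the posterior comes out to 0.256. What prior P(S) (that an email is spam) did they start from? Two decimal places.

In odds form, posterior odds = prior odds × likelihood ratio, so prior odds = posterior odds ÷ LR.
Posterior odds = 0.256/(1−0.256) = 0.3441. LR = 0.80/0.41 = 1.9512.
Prior odds = 0.3441/1.9512 = 0.1764, so P(S) = 0.1764/(1+0.1764) ≈ 0.15.

P(S) = 0.15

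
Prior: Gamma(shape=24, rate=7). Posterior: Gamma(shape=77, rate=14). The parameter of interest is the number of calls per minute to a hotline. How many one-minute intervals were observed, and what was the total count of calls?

n = 7 one-minute intervals with total 53 calls

Gamma–Poisson conjugacy: posterior shape = α + Σxᵢ, posterior rate = β + n.
Matching: Σxᵢ = 77 − 24 = 53 and n = 14 − 7 = 7.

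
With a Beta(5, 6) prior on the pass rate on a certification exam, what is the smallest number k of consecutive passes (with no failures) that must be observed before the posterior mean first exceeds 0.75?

After k passes and 0 failures the posterior is Beta(5+k, 6), with mean (5+k)/(5+6+k).
Set (5+k)/(11+k) > 0.75 and solve: k > (0.75·11 − 5)/(1 − 0.75) = 13.000.
The smallest integer exceeding 13.000 is 14.

k = 14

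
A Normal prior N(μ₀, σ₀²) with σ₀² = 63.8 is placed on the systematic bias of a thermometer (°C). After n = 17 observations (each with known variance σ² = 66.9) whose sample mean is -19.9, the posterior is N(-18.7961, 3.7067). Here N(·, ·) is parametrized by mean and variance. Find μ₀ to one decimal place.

The posterior mean is a precision-weighted average: μ_n = (τ₀μ₀ + τ_data·x̄)/(τ₀+τ_data), with τ₀=1/σ₀² and τ_data=n/σ².
Here τ₀ = 1/63.8 = 0.015674 and τ_data = 17/66.9 = 0.254111, so τ_n = 0.269785.
Rearranging for μ₀: μ₀ = (μ_n·τ_n − τ_data·x̄)/τ₀ = (-18.7961·0.269785 − 0.254111·-19.9) / 0.015674 = -0.014097/0.015674 ≈ -0.9.

μ₀ = -0.9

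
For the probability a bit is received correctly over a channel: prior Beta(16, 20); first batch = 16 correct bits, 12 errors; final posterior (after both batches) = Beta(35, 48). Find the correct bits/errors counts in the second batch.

3 correct bits and 16 errors

Sequential conjugate updates are equivalent to a single update on the pooled data, so total successes = posterior α − prior α and total failures = posterior β − prior β.
Total across both batches: 35−16=19 correct bits, 48−20=28 errors.
Subtract the first batch: 19−16=3 correct bits and 28−12=16 errors.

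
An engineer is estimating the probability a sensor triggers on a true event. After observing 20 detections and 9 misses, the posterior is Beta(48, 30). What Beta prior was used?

Beta(28, 21)

A Beta(a, b) prior with s successes and f failures in binomial data gives a Beta(a+s, b+f) posterior.
So a = 48 − 20 = 28 and b = 30 − 9 = 21.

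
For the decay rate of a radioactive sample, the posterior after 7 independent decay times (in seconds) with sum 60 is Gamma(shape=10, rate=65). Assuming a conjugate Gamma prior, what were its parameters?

Gamma–exponential conjugacy: posterior shape = α + n, posterior rate = β + Σtᵢ.
So α = 10 − 7 = 3 and β = 65 − 60 = 5.

Gamma(shape=3, rate=5)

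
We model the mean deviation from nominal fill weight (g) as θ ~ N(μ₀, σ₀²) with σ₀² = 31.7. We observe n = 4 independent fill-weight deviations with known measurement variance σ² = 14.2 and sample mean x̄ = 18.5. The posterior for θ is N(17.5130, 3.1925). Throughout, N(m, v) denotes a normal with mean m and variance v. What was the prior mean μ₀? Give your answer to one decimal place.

μ₀ = 8.7

The posterior mean is a precision-weighted average: μ_n = (τ₀μ₀ + τ_data·x̄)/(τ₀+τ_data), with τ₀=1/σ₀² and τ_data=n/σ².
Here τ₀ = 1/31.7 = 0.031546 and τ_data = 4/14.2 = 0.281690, so τ_n = 0.313236.
Rearranging for μ₀: μ₀ = (μ_n·τ_n − τ_data·x̄)/τ₀ = (17.5130·0.313236 − 0.281690·18.5) / 0.031546 = 0.274437/0.031546 ≈ 8.7.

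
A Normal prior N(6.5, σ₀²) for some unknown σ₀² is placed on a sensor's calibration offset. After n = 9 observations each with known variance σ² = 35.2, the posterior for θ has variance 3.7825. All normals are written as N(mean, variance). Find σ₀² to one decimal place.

For the Normal–Normal model with known σ², precisions add: τ_n = τ₀ + n/σ².
So 1/σ₀² = 1/3.7825 − 9/35.2 = 0.264375 − 0.255682 = 0.008693.
Hence σ₀² = 1/0.008693 ≈ 115.0.

σ₀² = 115.0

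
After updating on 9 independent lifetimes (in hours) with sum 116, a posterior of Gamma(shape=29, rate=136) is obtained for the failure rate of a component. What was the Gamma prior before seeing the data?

Gamma(shape=20, rate=20)

For an exponential likelihood with a Gamma(α, β) prior on the rate, n observations with total T give posterior Gamma(α+n, β+T).
So α = 29 − 9 = 20 and β = 136 − 116 = 20.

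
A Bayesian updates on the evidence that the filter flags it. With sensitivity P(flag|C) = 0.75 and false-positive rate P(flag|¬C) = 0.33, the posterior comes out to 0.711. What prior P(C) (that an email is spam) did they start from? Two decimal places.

Bayes' rule in odds form gives O(C|E) = O(C)·[P(E|C)/P(E|¬C)], hence O(C) = O(C|E)/LR.
Posterior odds = 0.711/(1−0.711) = 2.4602. LR = 0.75/0.33 = 2.2727.
Prior odds = 2.4602/2.2727 = 1.0825, so P(C) = 1.0825/(1+1.0825) ≈ 0.52.

P(C) = 0.52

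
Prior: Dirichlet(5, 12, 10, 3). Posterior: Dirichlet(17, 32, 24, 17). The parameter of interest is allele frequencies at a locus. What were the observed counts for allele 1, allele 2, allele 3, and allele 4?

counts (12, 20, 14, 14)

For a Dirichlet(α) prior with multinomial counts c, the posterior is Dirichlet(α + c) componentwise.
Counts are posterior − prior componentwise: 17−5=12, 32−12=20, 24−10=14, 17−3=14.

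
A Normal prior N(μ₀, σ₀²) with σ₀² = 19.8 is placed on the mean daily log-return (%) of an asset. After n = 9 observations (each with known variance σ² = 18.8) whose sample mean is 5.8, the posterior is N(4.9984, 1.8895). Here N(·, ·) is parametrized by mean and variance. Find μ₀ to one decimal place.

The posterior mean is a precision-weighted average: μ_n = (τ₀μ₀ + τ_data·x̄)/(τ₀+τ_data), with τ₀=1/σ₀² and τ_data=n/σ².
Here τ₀ = 1/19.8 = 0.050505 and τ_data = 9/18.8 = 0.478723, so τ_n = 0.529228.
Rearranging for μ₀: μ₀ = (μ_n·τ_n − τ_data·x̄)/τ₀ = (4.9984·0.529228 − 0.478723·5.8) / 0.050505 = -0.131300/0.050505 ≈ -2.6.

μ₀ = -2.6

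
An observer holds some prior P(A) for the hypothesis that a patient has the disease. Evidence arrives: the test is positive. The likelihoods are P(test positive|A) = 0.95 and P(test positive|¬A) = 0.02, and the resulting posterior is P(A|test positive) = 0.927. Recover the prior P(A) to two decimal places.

In odds form, posterior odds = prior odds × likelihood ratio, so prior odds = posterior odds ÷ LR.
Posterior odds = 0.927/(1−0.927) = 12.6986. LR = 0.95/0.02 = 47.5000.
Prior odds = 12.6986/47.5000 = 0.2673, so P(A) = 0.2673/(1+0.2673) ≈ 0.21.

P(A) = 0.21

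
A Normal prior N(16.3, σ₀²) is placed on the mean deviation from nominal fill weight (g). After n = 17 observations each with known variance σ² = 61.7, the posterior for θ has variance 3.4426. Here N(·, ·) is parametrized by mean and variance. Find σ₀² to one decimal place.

σ₀² = 66.9

Posterior precision equals prior precision plus data precision: 1/σ_n² = 1/σ₀² + n/σ².
So 1/σ₀² = 1/3.4426 − 17/61.7 = 0.290478 − 0.275527 = 0.014951.
Hence σ₀² = 1/0.014951 ≈ 66.9.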